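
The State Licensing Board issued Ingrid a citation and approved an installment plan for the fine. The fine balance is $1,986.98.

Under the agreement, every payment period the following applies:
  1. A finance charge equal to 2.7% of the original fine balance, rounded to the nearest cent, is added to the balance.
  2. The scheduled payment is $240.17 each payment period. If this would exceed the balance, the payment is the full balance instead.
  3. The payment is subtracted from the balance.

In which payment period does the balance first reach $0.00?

11

Payment period 1: $1,986.98 +$53.65 interest = $2,040.63; pay $240.17 → $1,800.46
Payment period 2: $1,800.46 +$53.65 interest = $1,854.11; pay $240.17 → $1,613.94
Payment period 3: $1,613.94 +$53.65 interest = $1,667.59; pay $240.17 → $1,427.42
Payment period 4: $1,427.42 +$53.65 interest = $1,481.07; pay $240.17 → $1,240.90
Payment period 5: $1,240.90 +$53.65 interest = $1,294.55; pay $240.17 → $1,054.38
Payment period 6: $1,054.38 +$53.65 interest = $1,108.03; pay $240.17 → $867.86
Payment period 7: $867.86 +$53.65 interest = $921.51; pay $240.17 → $681.34
Payment period 8: $681.34 +$53.65 interest = $734.99; pay $240.17 → $494.82
Payment period 9: $494.82 +$53.65 interest = $548.47; pay $240.17 → $308.30
Payment period 10: $308.30 +$53.65 interest = $361.95; pay $240.17 → $121.78
Payment period 11: $121.78 +$53.65 interest = $175.43; pay $175.43 → $0.00
Balance reaches $0.00 in payment period 11.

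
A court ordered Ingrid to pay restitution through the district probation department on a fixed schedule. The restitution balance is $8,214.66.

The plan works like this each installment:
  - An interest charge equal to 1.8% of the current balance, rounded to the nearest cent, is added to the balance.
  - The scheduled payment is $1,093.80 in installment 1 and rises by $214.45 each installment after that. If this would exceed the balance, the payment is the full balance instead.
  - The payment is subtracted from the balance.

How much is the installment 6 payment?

Installment 1: $8,214.66 +$147.86 interest = $8,362.52; pay $1,093.80 → $7,268.72
Installment 2: $7,268.72 +$130.84 interest = $7,399.56; pay $1,308.25 → $6,091.31
Installment 3: $6,091.31 +$109.64 interest = $6,200.95; pay $1,522.70 → $4,678.25
Installment 4: $4,678.25 +$84.21 interest = $4,762.46; pay $1,737.15 → $3,025.31
Installment 5: $3,025.31 +$54.46 interest = $3,079.77; pay $1,951.60 → $1,128.17
Installment 6: $1,128.17 +$20.31 interest = $1,148.48; pay $1,148.48 → $0.00

$1,148.48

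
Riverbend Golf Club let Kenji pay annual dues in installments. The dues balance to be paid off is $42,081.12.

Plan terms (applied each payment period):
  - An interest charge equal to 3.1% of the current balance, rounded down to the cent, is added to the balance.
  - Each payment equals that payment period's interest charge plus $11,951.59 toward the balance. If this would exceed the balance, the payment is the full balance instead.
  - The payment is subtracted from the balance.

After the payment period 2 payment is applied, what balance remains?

Payment period 1: opening $42,081.12; interest $1,304.51 → $43,385.63; payment $13,256.10; balance $30,129.53
Payment period 2: opening $30,129.53; interest $934.01 → $31,063.54; payment $12,885.60; balance $18,177.94

$18,177.94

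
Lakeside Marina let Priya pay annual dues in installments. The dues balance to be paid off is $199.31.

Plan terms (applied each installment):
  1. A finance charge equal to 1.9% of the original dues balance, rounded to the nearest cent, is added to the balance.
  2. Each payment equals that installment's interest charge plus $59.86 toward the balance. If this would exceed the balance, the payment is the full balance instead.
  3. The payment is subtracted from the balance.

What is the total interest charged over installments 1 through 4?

$15.16

Installment 1: $199.31 +$3.79 interest = $203.10; pay $63.65 → $139.45
Installment 2: $139.45 +$3.79 interest = $143.24; pay $63.65 → $79.59
Installment 3: $79.59 +$3.79 interest = $83.38; pay $63.65 → $19.73
Installment 4: $19.73 +$3.79 interest = $23.52; pay $23.52 → $0.00
Total interest: $3.79 + $3.79 + $3.79 + $3.79 = $15.16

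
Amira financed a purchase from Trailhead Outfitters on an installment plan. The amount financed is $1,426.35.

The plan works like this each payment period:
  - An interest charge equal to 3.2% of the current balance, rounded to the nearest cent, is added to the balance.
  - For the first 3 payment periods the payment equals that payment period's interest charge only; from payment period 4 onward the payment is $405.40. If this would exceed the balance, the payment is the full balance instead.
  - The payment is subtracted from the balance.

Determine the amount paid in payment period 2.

$45.64

# | Opening | Interest | Payment | End bal
1 | $1,426.35 | $45.64 | $45.64 | $1,426.35
2 | $1,426.35 | $45.64 | $45.64 | $1,426.35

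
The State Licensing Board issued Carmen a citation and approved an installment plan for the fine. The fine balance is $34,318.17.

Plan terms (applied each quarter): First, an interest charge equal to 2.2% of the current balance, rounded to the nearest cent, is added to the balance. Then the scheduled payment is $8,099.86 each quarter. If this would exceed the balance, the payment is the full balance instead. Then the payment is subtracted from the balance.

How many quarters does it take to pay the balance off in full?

5

Quarter 1: opening $34,318.17; interest $755.00 → $35,073.17; payment $8,099.86; balance $26,973.31
Quarter 2: opening $26,973.31; interest $593.41 → $27,566.72; payment $8,099.86; balance $19,466.86
Quarter 3: opening $19,466.86; interest $428.27 → $19,895.13; payment $8,099.86; balance $11,795.27
Quarter 4: opening $11,795.27; interest $259.50 → $12,054.77; payment $8,099.86; balance $3,954.91
Quarter 5: opening $3,954.91; interest $87.01 → $4,041.92; payment $4,041.92; balance $0.00
Balance reaches $0.00 in quarter 5.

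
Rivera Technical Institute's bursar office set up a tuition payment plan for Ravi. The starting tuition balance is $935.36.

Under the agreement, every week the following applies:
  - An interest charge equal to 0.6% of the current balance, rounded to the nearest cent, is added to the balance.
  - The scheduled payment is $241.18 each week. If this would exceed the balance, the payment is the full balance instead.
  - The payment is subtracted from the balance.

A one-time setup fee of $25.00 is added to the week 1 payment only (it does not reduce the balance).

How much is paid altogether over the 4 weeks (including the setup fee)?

Week 1: opening $935.36; interest $5.61 → $940.97; payment $241.18 (+ $25.00 fee); balance $699.79
Week 2: opening $699.79; interest $4.20 → $703.99; payment $241.18; balance $462.81
Week 3: opening $462.81; interest $2.78 → $465.59; payment $241.18; balance $224.41
Week 4: opening $224.41; interest $1.35 → $225.76; payment $225.76; balance $0.00
Total paid: $974.30

$974.30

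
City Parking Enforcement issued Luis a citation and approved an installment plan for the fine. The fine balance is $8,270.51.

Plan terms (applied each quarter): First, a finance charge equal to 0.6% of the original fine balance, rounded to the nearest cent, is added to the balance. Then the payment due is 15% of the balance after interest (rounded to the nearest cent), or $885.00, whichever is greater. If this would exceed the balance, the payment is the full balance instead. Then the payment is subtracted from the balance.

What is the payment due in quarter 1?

Quarter 1: opening $8,270.51; interest $49.62 → $8,320.13; payment $1,248.02; balance $7,072.11

$1,248.02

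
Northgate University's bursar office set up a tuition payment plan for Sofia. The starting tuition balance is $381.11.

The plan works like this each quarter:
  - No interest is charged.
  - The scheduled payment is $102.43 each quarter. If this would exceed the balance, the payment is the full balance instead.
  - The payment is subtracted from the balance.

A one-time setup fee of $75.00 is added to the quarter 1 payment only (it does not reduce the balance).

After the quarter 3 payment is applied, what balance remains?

Quarter 1: opening $381.11; payment $102.43 (+ $75.00 fee); balance $278.68
Quarter 2: opening $278.68; payment $102.43; balance $176.25
Quarter 3: opening $176.25; payment $102.43; balance $73.82

$73.82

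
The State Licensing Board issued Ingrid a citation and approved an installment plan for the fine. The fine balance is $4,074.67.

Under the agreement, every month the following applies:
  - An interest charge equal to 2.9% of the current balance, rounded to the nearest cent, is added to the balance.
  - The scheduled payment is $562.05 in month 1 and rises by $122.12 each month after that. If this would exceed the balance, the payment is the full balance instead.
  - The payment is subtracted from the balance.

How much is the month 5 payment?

Month 1: $4,074.67 +$118.17 interest = $4,192.84; pay $562.05 → $3,630.79
Month 2: $3,630.79 +$105.29 interest = $3,736.08; pay $684.17 → $3,051.91
Month 3: $3,051.91 +$88.51 interest = $3,140.42; pay $806.29 → $2,334.13
Month 4: $2,334.13 +$67.69 interest = $2,401.82; pay $928.41 → $1,473.41
Month 5: $1,473.41 +$42.73 interest = $1,516.14; pay $1,050.53 → $465.61

$1,050.53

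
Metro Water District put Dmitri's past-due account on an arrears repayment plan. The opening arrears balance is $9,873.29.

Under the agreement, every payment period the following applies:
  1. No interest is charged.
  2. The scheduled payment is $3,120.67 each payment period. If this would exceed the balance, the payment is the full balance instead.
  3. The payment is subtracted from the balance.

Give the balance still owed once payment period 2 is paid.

Payment period 1: $9,873.29 − $3,120.67 → $6,752.62
Payment period 2: $6,752.62 − $3,120.67 → $3,631.95

$3,631.95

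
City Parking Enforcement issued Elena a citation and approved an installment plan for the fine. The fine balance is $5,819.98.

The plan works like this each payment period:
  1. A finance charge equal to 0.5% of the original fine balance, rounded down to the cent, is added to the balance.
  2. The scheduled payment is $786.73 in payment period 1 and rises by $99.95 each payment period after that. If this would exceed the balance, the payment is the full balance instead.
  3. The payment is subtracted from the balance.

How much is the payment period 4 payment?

Payment period 1: opening $5,819.98; interest $29.09 → $5,849.07; payment $786.73; balance $5,062.34
Payment period 2: opening $5,062.34; interest $29.09 → $5,091.43; payment $886.68; balance $4,204.75
Payment period 3: opening $4,204.75; interest $29.09 → $4,233.84; payment $986.63; balance $3,247.21
Payment period 4: opening $3,247.21; interest $29.09 → $3,276.30; payment $1,086.58; balance $2,189.72

$1,086.58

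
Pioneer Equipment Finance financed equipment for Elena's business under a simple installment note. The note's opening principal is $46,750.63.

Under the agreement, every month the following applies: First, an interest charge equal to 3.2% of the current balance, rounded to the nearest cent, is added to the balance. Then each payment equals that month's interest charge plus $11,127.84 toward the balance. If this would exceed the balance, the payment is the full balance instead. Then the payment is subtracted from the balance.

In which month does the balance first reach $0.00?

5

Month 1: $46,750.63 +$1,496.02 interest = $48,246.65; pay $12,623.86 → $35,622.79
Month 2: $35,622.79 +$1,139.93 interest = $36,762.72; pay $12,267.77 → $24,494.95
Month 3: $24,494.95 +$783.84 interest = $25,278.79; pay $11,911.68 → $13,367.11
Month 4: $13,367.11 +$427.75 interest = $13,794.86; pay $11,555.59 → $2,239.27
Month 5: $2,239.27 +$71.66 interest = $2,310.93; pay $2,310.93 → $0.00
Balance reaches $0.00 in month 5.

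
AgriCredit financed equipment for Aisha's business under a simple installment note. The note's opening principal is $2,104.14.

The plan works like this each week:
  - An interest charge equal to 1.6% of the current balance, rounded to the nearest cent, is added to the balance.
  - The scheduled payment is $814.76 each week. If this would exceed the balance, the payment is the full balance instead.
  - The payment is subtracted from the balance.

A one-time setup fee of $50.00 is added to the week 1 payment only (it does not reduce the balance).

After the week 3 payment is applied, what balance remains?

$0.00

Week 1: $2,104.14 +$33.67 interest = $2,137.81; pay $814.76 (+ $50.00 fee) → $1,323.05
Week 2: $1,323.05 +$21.17 interest = $1,344.22; pay $814.76 → $529.46
Week 3: $529.46 +$8.47 interest = $537.93; pay $537.93 → $0.00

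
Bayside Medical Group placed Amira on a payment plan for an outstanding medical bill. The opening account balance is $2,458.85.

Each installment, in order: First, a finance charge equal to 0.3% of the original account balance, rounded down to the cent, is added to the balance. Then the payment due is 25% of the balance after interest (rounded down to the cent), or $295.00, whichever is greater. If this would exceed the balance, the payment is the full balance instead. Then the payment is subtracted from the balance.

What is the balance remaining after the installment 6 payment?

$187.23

Installment 1: opening $2,458.85; interest $7.37 → $2,466.22; payment $616.55; balance $1,849.67
Installment 2: opening $1,849.67; interest $7.37 → $1,857.04; payment $464.26; balance $1,392.78
Installment 3: opening $1,392.78; interest $7.37 → $1,400.15; payment $350.03; balance $1,050.12
Installment 4: opening $1,050.12; interest $7.37 → $1,057.49; payment $295.00; balance $762.49
Installment 5: opening $762.49; interest $7.37 → $769.86; payment $295.00; balance $474.86
Installment 6: opening $474.86; interest $7.37 → $482.23; payment $295.00; balance $187.23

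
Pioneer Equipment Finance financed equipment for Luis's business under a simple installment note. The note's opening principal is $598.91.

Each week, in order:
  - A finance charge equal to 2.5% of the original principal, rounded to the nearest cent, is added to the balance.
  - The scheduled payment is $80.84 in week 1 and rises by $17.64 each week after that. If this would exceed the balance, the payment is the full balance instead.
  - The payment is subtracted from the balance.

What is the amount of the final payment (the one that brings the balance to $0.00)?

Week 1: opening $598.91; interest $14.97 → $613.88; payment $80.84; balance $533.04
Week 2: opening $533.04; interest $14.97 → $548.01; payment $98.48; balance $449.53
Week 3: opening $449.53; interest $14.97 → $464.50; payment $116.12; balance $348.38
Week 4: opening $348.38; interest $14.97 → $363.35; payment $133.76; balance $229.59
Week 5: opening $229.59; interest $14.97 → $244.56; payment $151.40; balance $93.16
Week 6: opening $93.16; interest $14.97 → $108.13; payment $108.13; balance $0.00

$108.13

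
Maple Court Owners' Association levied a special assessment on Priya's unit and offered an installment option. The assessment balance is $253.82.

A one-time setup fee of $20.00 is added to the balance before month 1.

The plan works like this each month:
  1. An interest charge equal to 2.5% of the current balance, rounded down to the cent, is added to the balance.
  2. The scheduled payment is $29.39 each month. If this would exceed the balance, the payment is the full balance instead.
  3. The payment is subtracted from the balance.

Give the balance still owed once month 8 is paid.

$76.84

Month 1: opening $273.82; interest $6.84 → $280.66; payment $29.39; balance $251.27
Month 2: opening $251.27; interest $6.28 → $257.55; payment $29.39; balance $228.16
Month 3: opening $228.16; interest $5.70 → $233.86; payment $29.39; balance $204.47
Month 4: opening $204.47; interest $5.11 → $209.58; payment $29.39; balance $180.19
Month 5: opening $180.19; interest $4.50 → $184.69; payment $29.39; balance $155.30
Month 6: opening $155.30; interest $3.88 → $159.18; payment $29.39; balance $129.79
Month 7: opening $129.79; interest $3.24 → $133.03; payment $29.39; balance $103.64
Month 8: opening $103.64; interest $2.59 → $106.23; payment $29.39; balance $76.84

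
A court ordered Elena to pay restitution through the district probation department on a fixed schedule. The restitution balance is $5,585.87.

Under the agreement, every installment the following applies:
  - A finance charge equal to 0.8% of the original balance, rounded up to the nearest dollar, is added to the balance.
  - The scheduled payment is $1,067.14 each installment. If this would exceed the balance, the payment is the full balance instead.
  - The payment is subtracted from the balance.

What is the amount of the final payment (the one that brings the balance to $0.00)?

Installment 1: opening $5,585.87; interest $45.00 → $5,630.87; payment $1,067.14; balance $4,563.73
Installment 2: opening $4,563.73; interest $45.00 → $4,608.73; payment $1,067.14; balance $3,541.59
Installment 3: opening $3,541.59; interest $45.00 → $3,586.59; payment $1,067.14; balance $2,519.45
Installment 4: opening $2,519.45; interest $45.00 → $2,564.45; payment $1,067.14; balance $1,497.31
Installment 5: opening $1,497.31; interest $45.00 → $1,542.31; payment $1,067.14; balance $475.17
Installment 6: opening $475.17; interest $45.00 → $520.17; payment $520.17; balance $0.00

$520.17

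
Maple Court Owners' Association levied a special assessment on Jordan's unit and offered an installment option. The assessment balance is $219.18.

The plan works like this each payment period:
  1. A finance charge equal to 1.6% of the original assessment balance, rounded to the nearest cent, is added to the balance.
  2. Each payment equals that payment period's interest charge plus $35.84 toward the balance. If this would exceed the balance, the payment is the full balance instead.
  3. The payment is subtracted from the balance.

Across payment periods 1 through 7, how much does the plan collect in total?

$243.75

Payment period 1: opening $219.18; interest $3.51 → $222.69; payment $39.35; balance $183.34
Payment period 2: opening $183.34; interest $3.51 → $186.85; payment $39.35; balance $147.50
Payment period 3: opening $147.50; interest $3.51 → $151.01; payment $39.35; balance $111.66
Payment period 4: opening $111.66; interest $3.51 → $115.17; payment $39.35; balance $75.82
Payment period 5: opening $75.82; interest $3.51 → $79.33; payment $39.35; balance $39.98
Payment period 6: opening $39.98; interest $3.51 → $43.49; payment $39.35; balance $4.14
Payment period 7: opening $4.14; interest $3.51 → $7.65; payment $7.65; balance $0.00
Total paid: $243.75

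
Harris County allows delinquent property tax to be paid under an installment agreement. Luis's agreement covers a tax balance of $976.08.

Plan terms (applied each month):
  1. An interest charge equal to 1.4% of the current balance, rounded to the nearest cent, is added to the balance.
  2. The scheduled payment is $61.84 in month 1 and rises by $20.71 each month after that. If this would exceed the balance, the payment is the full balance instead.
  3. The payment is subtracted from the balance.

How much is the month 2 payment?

Month 1: opening $976.08; interest $13.67 → $989.75; payment $61.84; balance $927.91
Month 2: opening $927.91; interest $12.99 → $940.90; payment $82.55; balance $858.35

$82.55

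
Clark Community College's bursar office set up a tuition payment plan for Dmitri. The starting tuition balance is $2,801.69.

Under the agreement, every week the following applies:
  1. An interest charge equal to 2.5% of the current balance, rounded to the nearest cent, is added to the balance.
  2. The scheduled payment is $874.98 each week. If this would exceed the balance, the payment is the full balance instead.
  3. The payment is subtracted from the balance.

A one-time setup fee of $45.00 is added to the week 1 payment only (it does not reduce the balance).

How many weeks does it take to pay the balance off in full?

Week 1: $2,801.69 +$70.04 interest = $2,871.73; pay $874.98 (+ $45.00 fee) → $1,996.75
Week 2: $1,996.75 +$49.92 interest = $2,046.67; pay $874.98 → $1,171.69
Week 3: $1,171.69 +$29.29 interest = $1,200.98; pay $874.98 → $326.00
Week 4: $326.00 +$8.15 interest = $334.15; pay $334.15 → $0.00
Balance reaches $0.00 in week 4.

4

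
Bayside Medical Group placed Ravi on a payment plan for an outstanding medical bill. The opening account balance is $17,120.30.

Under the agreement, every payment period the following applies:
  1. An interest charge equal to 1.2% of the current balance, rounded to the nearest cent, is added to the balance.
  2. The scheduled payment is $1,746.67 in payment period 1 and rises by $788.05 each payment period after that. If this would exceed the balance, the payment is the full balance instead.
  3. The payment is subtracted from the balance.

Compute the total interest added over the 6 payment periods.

Payment period 1: opening $17,120.30; interest $205.44 → $17,325.74; payment $1,746.67; balance $15,579.07
Payment period 2: opening $15,579.07; interest $186.95 → $15,766.02; payment $2,534.72; balance $13,231.30
Payment period 3: opening $13,231.30; interest $158.78 → $13,390.08; payment $3,322.77; balance $10,067.31
Payment period 4: opening $10,067.31; interest $120.81 → $10,188.12; payment $4,110.82; balance $6,077.30
Payment period 5: opening $6,077.30; interest $72.93 → $6,150.23; payment $4,898.87; balance $1,251.36
Payment period 6: opening $1,251.36; interest $15.02 → $1,266.38; payment $1,266.38; balance $0.00
Total interest: $205.44 + $186.95 + $158.78 + $120.81 + $72.93 + $15.02 = $759.93

$759.93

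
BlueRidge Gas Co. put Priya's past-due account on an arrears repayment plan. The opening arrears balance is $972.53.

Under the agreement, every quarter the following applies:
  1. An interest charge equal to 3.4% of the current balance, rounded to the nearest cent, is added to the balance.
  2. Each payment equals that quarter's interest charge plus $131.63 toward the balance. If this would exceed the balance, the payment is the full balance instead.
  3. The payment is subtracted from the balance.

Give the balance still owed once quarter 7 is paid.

Quarter 1: opening $972.53; interest $33.07 → $1,005.60; payment $164.70; balance $840.90
Quarter 2: opening $840.90; interest $28.59 → $869.49; payment $160.22; balance $709.27
Quarter 3: opening $709.27; interest $24.12 → $733.39; payment $155.75; balance $577.64
Quarter 4: opening $577.64; interest $19.64 → $597.28; payment $151.27; balance $446.01
Quarter 5: opening $446.01; interest $15.16 → $461.17; payment $146.79; balance $314.38
Quarter 6: opening $314.38; interest $10.69 → $325.07; payment $142.32; balance $182.75
Quarter 7: opening $182.75; interest $6.21 → $188.96; payment $137.84; balance $51.12

$51.12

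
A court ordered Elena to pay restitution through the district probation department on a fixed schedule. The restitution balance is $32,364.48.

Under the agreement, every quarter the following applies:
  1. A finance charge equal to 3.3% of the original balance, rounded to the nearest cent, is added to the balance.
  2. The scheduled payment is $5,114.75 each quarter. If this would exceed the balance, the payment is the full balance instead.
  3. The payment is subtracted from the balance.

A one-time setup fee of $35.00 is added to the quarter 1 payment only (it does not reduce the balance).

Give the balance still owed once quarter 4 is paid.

$16,177.60

Quarter 1: opening $32,364.48; interest $1,068.03 → $33,432.51; payment $5,114.75 (+ $35.00 fee); balance $28,317.76
Quarter 2: opening $28,317.76; interest $1,068.03 → $29,385.79; payment $5,114.75; balance $24,271.04
Quarter 3: opening $24,271.04; interest $1,068.03 → $25,339.07; payment $5,114.75; balance $20,224.32
Quarter 4: opening $20,224.32; interest $1,068.03 → $21,292.35; payment $5,114.75; balance $16,177.60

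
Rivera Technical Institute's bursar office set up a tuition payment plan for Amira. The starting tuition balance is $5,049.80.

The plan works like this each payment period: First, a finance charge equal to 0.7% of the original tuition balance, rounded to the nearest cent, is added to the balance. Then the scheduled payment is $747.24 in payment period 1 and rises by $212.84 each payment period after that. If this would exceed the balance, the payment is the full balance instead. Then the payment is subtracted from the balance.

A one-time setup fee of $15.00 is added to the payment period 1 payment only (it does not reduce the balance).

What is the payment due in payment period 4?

$1,385.76

Payment period 1: opening $5,049.80; interest $35.35 → $5,085.15; payment $747.24 (+ $15.00 fee); balance $4,337.91
Payment period 2: opening $4,337.91; interest $35.35 → $4,373.26; payment $960.08; balance $3,413.18
Payment period 3: opening $3,413.18; interest $35.35 → $3,448.53; payment $1,172.92; balance $2,275.61
Payment period 4: opening $2,275.61; interest $35.35 → $2,310.96; payment $1,385.76; balance $925.20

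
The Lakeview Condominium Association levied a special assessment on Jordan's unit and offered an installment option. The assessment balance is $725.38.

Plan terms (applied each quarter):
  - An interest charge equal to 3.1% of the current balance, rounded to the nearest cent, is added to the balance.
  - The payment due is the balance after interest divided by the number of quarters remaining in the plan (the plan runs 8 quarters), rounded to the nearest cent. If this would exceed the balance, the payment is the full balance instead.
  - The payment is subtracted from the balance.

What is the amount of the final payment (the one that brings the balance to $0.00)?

# | Opening | Interest | Payment | End bal
1 | $725.38 | $22.49 | $93.48 | $654.39
2 | $654.39 | $20.29 | $96.38 | $578.30
3 | $578.30 | $17.93 | $99.37 | $496.86
4 | $496.86 | $15.40 | $102.45 | $409.81
5 | $409.81 | $12.70 | $105.63 | $316.88
6 | $316.88 | $9.82 | $108.90 | $217.80
7 | $217.80 | $6.75 | $112.28 | $112.27
8 | $112.27 | $3.48 | $115.75 | $0.00

$115.75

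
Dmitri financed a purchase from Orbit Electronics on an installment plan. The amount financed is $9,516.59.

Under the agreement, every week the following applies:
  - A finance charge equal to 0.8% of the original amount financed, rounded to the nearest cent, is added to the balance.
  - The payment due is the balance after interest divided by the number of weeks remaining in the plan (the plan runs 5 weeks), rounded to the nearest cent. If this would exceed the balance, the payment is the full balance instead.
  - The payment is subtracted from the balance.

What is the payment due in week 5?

Week 1: $9,516.59 +$76.13 interest = $9,592.72; pay $1,918.54 → $7,674.18
Week 2: $7,674.18 +$76.13 interest = $7,750.31; pay $1,937.58 → $5,812.73
Week 3: $5,812.73 +$76.13 interest = $5,888.86; pay $1,962.95 → $3,925.91
Week 4: $3,925.91 +$76.13 interest = $4,002.04; pay $2,001.02 → $2,001.02
Week 5: $2,001.02 +$76.13 interest = $2,077.15; pay $2,077.15 → $0.00

$2,077.15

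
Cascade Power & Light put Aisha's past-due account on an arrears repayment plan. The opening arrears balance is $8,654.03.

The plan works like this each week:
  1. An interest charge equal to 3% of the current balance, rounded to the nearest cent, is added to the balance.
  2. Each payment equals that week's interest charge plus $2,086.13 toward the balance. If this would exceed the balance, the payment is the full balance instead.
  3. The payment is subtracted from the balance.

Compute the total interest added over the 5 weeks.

$672.27

Week 1: $8,654.03 +$259.62 interest = $8,913.65; pay $2,345.75 → $6,567.90
Week 2: $6,567.90 +$197.04 interest = $6,764.94; pay $2,283.17 → $4,481.77
Week 3: $4,481.77 +$134.45 interest = $4,616.22; pay $2,220.58 → $2,395.64
Week 4: $2,395.64 +$71.87 interest = $2,467.51; pay $2,158.00 → $309.51
Week 5: $309.51 +$9.29 interest = $318.80; pay $318.80 → $0.00
Total interest: $259.62 + $197.04 + $134.45 + $71.87 + $9.29 = $672.27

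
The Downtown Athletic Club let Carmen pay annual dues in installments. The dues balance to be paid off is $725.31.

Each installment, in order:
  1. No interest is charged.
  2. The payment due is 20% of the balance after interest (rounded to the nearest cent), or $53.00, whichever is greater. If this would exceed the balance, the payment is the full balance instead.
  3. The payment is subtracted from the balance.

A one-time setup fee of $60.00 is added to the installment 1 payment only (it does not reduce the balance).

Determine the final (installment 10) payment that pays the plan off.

Installment 1: $725.31 − $145.06 (+ $60.00 fee) → $580.25
Installment 2: $580.25 − $116.05 → $464.20
Installment 3: $464.20 − $92.84 → $371.36
Installment 4: $371.36 − $74.27 → $297.09
Installment 5: $297.09 − $59.42 → $237.67
Installment 6: $237.67 − $53.00 → $184.67
Installment 7: $184.67 − $53.00 → $131.67
Installment 8: $131.67 − $53.00 → $78.67
Installment 9: $78.67 − $53.00 → $25.67
Installment 10: $25.67 − $25.67 → $0.00

$25.67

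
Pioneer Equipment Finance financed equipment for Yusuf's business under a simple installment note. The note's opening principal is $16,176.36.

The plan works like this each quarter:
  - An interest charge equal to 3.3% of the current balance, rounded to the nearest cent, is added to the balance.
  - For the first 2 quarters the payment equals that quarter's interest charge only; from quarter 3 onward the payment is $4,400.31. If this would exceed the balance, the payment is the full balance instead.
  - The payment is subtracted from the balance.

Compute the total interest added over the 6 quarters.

# | Opening | Interest | Payment | End bal
1 | $16,176.36 | $533.82 | $533.82 | $16,176.36
2 | $16,176.36 | $533.82 | $533.82 | $16,176.36
3 | $16,176.36 | $533.82 | $4,400.31 | $12,309.87
4 | $12,309.87 | $406.23 | $4,400.31 | $8,315.79
5 | $8,315.79 | $274.42 | $4,400.31 | $4,189.90
6 | $4,189.90 | $138.27 | $4,328.17 | $0.00
Total interest: $533.82 + $533.82 + $533.82 + $406.23 + $274.42 + $138.27 = $2,420.38

$2,420.38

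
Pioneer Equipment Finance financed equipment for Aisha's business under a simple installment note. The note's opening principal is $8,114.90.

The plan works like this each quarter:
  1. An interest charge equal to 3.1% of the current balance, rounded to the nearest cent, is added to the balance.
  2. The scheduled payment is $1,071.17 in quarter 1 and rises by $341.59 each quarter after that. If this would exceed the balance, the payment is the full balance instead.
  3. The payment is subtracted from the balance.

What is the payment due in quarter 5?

$2,437.53

Quarter 1: opening $8,114.90; interest $251.56 → $8,366.46; payment $1,071.17; balance $7,295.29
Quarter 2: opening $7,295.29; interest $226.15 → $7,521.44; payment $1,412.76; balance $6,108.68
Quarter 3: opening $6,108.68; interest $189.37 → $6,298.05; payment $1,754.35; balance $4,543.70
Quarter 4: opening $4,543.70; interest $140.85 → $4,684.55; payment $2,095.94; balance $2,588.61
Quarter 5: opening $2,588.61; interest $80.25 → $2,668.86; payment $2,437.53; balance $231.33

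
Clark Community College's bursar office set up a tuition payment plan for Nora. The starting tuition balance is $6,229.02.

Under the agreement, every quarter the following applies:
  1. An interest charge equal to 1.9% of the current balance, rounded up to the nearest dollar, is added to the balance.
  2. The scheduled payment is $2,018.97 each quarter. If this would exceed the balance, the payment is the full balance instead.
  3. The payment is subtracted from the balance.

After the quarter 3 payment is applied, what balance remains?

Quarter 1: opening $6,229.02; interest $119.00 → $6,348.02; payment $2,018.97; balance $4,329.05
Quarter 2: opening $4,329.05; interest $83.00 → $4,412.05; payment $2,018.97; balance $2,393.08
Quarter 3: opening $2,393.08; interest $46.00 → $2,439.08; payment $2,018.97; balance $420.11

$420.11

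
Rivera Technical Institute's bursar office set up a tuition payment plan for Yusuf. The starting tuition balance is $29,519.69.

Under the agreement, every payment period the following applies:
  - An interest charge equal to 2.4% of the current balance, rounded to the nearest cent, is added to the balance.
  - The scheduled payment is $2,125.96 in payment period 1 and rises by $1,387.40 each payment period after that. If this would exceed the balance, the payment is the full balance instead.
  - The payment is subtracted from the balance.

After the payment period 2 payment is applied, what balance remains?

Payment period 1: $29,519.69 +$708.47 interest = $30,228.16; pay $2,125.96 → $28,102.20
Payment period 2: $28,102.20 +$674.45 interest = $28,776.65; pay $3,513.36 → $25,263.29

$25,263.29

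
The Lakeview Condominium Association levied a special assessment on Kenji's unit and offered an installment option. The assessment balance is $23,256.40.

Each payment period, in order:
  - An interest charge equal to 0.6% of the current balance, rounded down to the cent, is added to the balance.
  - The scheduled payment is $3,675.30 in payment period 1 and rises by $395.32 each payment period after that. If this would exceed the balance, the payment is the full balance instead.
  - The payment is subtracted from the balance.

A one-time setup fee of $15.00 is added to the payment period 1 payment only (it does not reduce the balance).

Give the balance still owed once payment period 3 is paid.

Payment period 1: $23,256.40 +$139.53 interest = $23,395.93; pay $3,675.30 (+ $15.00 fee) → $19,720.63
Payment period 2: $19,720.63 +$118.32 interest = $19,838.95; pay $4,070.62 → $15,768.33
Payment period 3: $15,768.33 +$94.60 interest = $15,862.93; pay $4,465.94 → $11,396.99

$11,396.99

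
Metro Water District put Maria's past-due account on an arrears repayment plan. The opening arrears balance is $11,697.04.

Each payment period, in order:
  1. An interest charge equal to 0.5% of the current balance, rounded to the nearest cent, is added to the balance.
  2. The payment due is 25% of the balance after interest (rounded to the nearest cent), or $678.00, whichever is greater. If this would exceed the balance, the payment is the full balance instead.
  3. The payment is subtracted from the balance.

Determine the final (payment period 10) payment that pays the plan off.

# | Opening | Interest | Payment | End bal
1 | $11,697.04 | $58.49 | $2,938.88 | $8,816.65
2 | $8,816.65 | $44.08 | $2,215.18 | $6,645.55
3 | $6,645.55 | $33.23 | $1,669.70 | $5,009.08
4 | $5,009.08 | $25.05 | $1,258.53 | $3,775.60
5 | $3,775.60 | $18.88 | $948.62 | $2,845.86
6 | $2,845.86 | $14.23 | $715.02 | $2,145.07
7 | $2,145.07 | $10.73 | $678.00 | $1,477.80
8 | $1,477.80 | $7.39 | $678.00 | $807.19
9 | $807.19 | $4.04 | $678.00 | $133.23
10 | $133.23 | $0.67 | $133.90 | $0.00

$133.90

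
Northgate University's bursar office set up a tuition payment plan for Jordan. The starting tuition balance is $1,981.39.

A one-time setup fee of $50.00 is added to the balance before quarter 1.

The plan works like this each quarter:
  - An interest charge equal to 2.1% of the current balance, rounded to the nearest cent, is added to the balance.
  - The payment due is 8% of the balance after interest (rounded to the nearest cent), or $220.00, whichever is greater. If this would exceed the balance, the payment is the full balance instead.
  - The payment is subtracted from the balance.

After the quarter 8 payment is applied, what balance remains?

$503.90

# | Opening | Interest | Payment | End bal
1 | $2,031.39 | $42.66 | $220.00 | $1,854.05
2 | $1,854.05 | $38.94 | $220.00 | $1,672.99
3 | $1,672.99 | $35.13 | $220.00 | $1,488.12
4 | $1,488.12 | $31.25 | $220.00 | $1,299.37
5 | $1,299.37 | $27.29 | $220.00 | $1,106.66
6 | $1,106.66 | $23.24 | $220.00 | $909.90
7 | $909.90 | $19.11 | $220.00 | $709.01
8 | $709.01 | $14.89 | $220.00 | $503.90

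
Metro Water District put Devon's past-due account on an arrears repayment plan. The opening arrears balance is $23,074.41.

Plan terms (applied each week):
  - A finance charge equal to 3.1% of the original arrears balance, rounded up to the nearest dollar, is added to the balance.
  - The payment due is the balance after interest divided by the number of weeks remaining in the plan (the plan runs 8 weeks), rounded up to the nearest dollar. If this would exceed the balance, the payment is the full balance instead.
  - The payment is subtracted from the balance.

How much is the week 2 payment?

$3,077.00

Week 1: $23,074.41 +$716.00 interest = $23,790.41; pay $2,974.00 → $20,816.41
Week 2: $20,816.41 +$716.00 interest = $21,532.41; pay $3,077.00 → $18,455.41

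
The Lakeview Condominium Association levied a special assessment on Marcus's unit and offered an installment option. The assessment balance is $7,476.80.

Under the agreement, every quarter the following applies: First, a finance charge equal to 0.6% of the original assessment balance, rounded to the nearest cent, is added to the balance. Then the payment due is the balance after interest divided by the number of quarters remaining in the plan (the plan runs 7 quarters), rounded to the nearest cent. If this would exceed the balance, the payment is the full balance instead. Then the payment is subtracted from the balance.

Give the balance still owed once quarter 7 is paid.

$0.00

Quarter 1: opening $7,476.80; interest $44.86 → $7,521.66; payment $1,074.52; balance $6,447.14
Quarter 2: opening $6,447.14; interest $44.86 → $6,492.00; payment $1,082.00; balance $5,410.00
Quarter 3: opening $5,410.00; interest $44.86 → $5,454.86; payment $1,090.97; balance $4,363.89
Quarter 4: opening $4,363.89; interest $44.86 → $4,408.75; payment $1,102.19; balance $3,306.56
Quarter 5: opening $3,306.56; interest $44.86 → $3,351.42; payment $1,117.14; balance $2,234.28
Quarter 6: opening $2,234.28; interest $44.86 → $2,279.14; payment $1,139.57; balance $1,139.57
Quarter 7: opening $1,139.57; interest $44.86 → $1,184.43; payment $1,184.43; balance $0.00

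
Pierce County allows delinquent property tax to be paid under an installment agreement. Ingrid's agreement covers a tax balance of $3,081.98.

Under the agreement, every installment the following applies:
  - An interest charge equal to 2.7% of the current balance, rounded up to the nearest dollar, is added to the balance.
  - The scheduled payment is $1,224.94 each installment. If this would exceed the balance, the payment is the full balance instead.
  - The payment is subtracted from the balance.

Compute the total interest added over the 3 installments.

$158.00

Installment 1: $3,081.98 +$84.00 interest = $3,165.98; pay $1,224.94 → $1,941.04
Installment 2: $1,941.04 +$53.00 interest = $1,994.04; pay $1,224.94 → $769.10
Installment 3: $769.10 +$21.00 interest = $790.10; pay $790.10 → $0.00
Total interest: $84.00 + $53.00 + $21.00 = $158.00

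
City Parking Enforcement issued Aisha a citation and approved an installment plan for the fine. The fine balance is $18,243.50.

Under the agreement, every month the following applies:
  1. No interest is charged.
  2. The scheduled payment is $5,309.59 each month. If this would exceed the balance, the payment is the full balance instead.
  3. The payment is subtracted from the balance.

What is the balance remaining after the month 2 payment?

$7,624.32

Month 1: $18,243.50 − $5,309.59 → $12,933.91
Month 2: $12,933.91 − $5,309.59 → $7,624.32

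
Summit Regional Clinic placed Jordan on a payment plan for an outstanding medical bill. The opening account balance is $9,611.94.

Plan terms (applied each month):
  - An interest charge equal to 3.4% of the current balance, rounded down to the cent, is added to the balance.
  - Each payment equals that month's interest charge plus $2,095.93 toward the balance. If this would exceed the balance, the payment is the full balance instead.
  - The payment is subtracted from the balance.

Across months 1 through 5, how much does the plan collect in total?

$10,533.33

# | Opening | Interest | Payment | End bal
1 | $9,611.94 | $326.80 | $2,422.73 | $7,516.01
2 | $7,516.01 | $255.54 | $2,351.47 | $5,420.08
3 | $5,420.08 | $184.28 | $2,280.21 | $3,324.15
4 | $3,324.15 | $113.02 | $2,208.95 | $1,228.22
5 | $1,228.22 | $41.75 | $1,269.97 | $0.00
Total paid: $10,533.33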